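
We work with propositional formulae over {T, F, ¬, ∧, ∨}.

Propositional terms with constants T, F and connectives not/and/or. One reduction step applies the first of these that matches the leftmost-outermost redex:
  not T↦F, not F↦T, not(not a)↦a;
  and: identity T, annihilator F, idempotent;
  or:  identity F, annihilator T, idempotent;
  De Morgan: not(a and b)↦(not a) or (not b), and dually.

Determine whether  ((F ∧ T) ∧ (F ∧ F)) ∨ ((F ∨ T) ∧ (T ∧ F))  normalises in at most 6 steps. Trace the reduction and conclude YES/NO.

Answer: YES — reaches normal form F in 6 ≤ 6 steps

Reduction:
  start: ((F ∧ T) ∧ (F ∧ F)) ∨ ((F ∨ T) ∧ (T ∧ F))
  →1  (F ∧ (F ∧ F)) ∨ ((F ∨ T) ∧ (T ∧ F))
  →2  F ∨ ((F ∨ T) ∧ (T ∧ F))
  →3  (F ∨ T) ∧ (T ∧ F)
  →4  T ∧ (T ∧ F)
  →5  T ∧ F
  →6  F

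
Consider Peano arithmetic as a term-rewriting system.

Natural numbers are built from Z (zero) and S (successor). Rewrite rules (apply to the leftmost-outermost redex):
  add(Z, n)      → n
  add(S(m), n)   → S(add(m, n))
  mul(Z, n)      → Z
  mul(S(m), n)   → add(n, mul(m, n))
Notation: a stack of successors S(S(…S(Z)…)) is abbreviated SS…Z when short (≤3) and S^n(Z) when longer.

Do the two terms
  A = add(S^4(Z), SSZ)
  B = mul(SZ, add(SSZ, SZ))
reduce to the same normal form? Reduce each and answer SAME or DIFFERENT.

Answer: DIFFERENT — A ⇓ S^6(Z), B ⇓ SSSZ

Reduction:
Term A:
  start: add(S^4(Z), SSZ)
  step 1: S(add(SSSZ, SSZ))
  step 2: S(S(add(SSZ, SSZ)))
  step 3: S(S(S(add(SZ, SSZ))))
  step 4: S(S(S(S(add(Z, SSZ)))))
  step 5: S^6(Z)

Term B:
  start: mul(SZ, add(SSZ, SZ))
  step 1: add(add(SSZ, SZ), mul(Z, add(SSZ, SZ)))
  step 2: add(S(add(SZ, SZ)), mul(Z, add(SSZ, SZ)))
  step 3: S(add(add(SZ, SZ), mul(Z, add(SSZ, SZ))))
  step 4: S(add(S(add(Z, SZ)), mul(Z, add(SSZ, SZ))))
  step 5: S(S(add(add(Z, SZ), mul(Z, add(SSZ, SZ)))))
  step 6: S(S(add(SZ, mul(Z, add(SSZ, SZ)))))
  step 7: S(S(S(add(Z, mul(Z, add(SSZ, SZ))))))
  step 8: S(S(S(mul(Z, add(SSZ, SZ)))))
  step 9: SSSZ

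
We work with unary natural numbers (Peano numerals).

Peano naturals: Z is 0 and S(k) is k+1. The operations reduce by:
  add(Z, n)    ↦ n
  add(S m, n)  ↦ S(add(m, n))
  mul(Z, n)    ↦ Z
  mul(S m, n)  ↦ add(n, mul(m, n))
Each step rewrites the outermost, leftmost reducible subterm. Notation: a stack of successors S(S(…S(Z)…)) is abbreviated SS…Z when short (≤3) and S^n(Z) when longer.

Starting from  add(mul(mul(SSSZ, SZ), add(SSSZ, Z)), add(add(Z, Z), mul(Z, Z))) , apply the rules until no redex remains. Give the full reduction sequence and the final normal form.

  start: add(mul(mul(SSSZ, SZ), add(SSSZ, Z)), add(add(Z, Z), mul(Z, Z)))
  →1  add(mul(add(SZ, mul(SSZ, SZ)), add(SSSZ, Z)), add(add(Z, Z), mul(Z, Z)))
  →2  add(mul(S(add(Z, mul(SSZ, SZ))), add(SSSZ, Z)), add(add(Z, Z), mul(Z, Z)))
  →3  add(add(add(SSSZ, Z), mul(add(Z, mul(SSZ, SZ)), add(SSSZ, Z))), add(add(Z, Z), mul(Z, Z)))
  →4  add(add(S(add(SSZ, Z)), mul(add(Z, mul(SSZ, SZ)), add(SSSZ, Z))), add(add(Z, Z), mul(Z, Z)))
  →5  add(S(add(add(SSZ, Z), mul(add(Z, mul(SSZ, SZ)), add(SSSZ, Z)))), add(add(Z, Z), mul(Z, Z)))
  →6  S(add(add(add(SSZ, Z), mul(add(Z, mul(SSZ, SZ)), add(SSSZ, Z))), add(add(Z, Z), mul(Z, Z))))
  →7  S(add(add(S(add(SZ, Z)), mul(add(Z, mul(SSZ, SZ)), add(SSSZ, Z))), add(add(Z, Z), mul(Z, Z))))
  →8  S(add(S(add(add(SZ, Z), mul(add(Z, mul(SSZ, SZ)), add(SSSZ, Z)))), add(add(Z, Z), mul(Z, Z))))
  →9  S(S(add(add(add(SZ, Z), mul(add(Z, mul(SSZ, SZ)), add(SSSZ, Z))), add(add(Z, Z), mul(Z, Z)))))
  →10  S(S(add(add(S(add(Z, Z)), mul(add(Z, mul(SSZ, SZ)), add(SSSZ, Z))), add(add(Z, Z), mul(Z, Z)))))
  →11  S(S(add(S(add(add(Z, Z), mul(add(Z, mul(SSZ, SZ)), add(SSSZ, Z)))), add(add(Z, Z), mul(Z, Z)))))
  →12  S(S(S(add(add(add(Z, Z), mul(add(Z, mul(SSZ, SZ)), add(SSSZ, Z))), add(add(Z, Z), mul(Z, Z))))))
  →13  S(S(S(add(add(Z, mul(add(Z, mul(SSZ, SZ)), add(SSSZ, Z))), add(add(Z, Z), mul(Z, Z))))))
  →14  S(S(S(add(mul(add(Z, mul(SSZ, SZ)), add(SSSZ, Z)), add(add(Z, Z), mul(Z, Z))))))
  →15  S(S(S(add(mul(mul(SSZ, SZ), add(SSSZ, Z)), add(add(Z, Z), mul(Z, Z))))))
  →16  S(S(S(add(mul(add(SZ, mul(SZ, SZ)), add(SSSZ, Z)), add(add(Z, Z), mul(Z, Z))))))
  →17  S(S(S(add(mul(S(add(Z, mul(SZ, SZ))), add(SSSZ, Z)), add(add(Z, Z), mul(Z, Z))))))
  →18  S(S(S(add(add(add(SSSZ, Z), mul(add(Z, mul(SZ, SZ)), add(SSSZ, Z))), add(add(Z, Z), mul(Z, Z))))))
  →19  S(S(S(add(add(S(add(SSZ, Z)), mul(add(Z, mul(SZ, SZ)), add(SSSZ, Z))), add(add(Z, Z), mul(Z, Z))))))
  →20  S(S(S(add(S(add(add(SSZ, Z), mul(add(Z, mul(SZ, SZ)), add(SSSZ, Z)))), add(add(Z, Z), mul(Z, Z))))))
  →21  S(S(S(S(add(add(add(SSZ, Z), mul(add(Z, mul(SZ, SZ)), add(SSSZ, Z))), add(add(Z, Z), mul(Z, Z)))))))
  →22  S(S(S(S(add(add(S(add(SZ, Z)), mul(add(Z, mul(SZ, SZ)), add(SSSZ, Z))), add(add(Z, Z), mul(Z, Z)))))))
  →23  S(S(S(S(add(S(add(add(SZ, Z), mul(add(Z, mul(SZ, SZ)), add(SSSZ, Z)))), add(add(Z, Z), mul(Z, Z)))))))
  →24  S(S(S(S(S(add(add(add(SZ, Z), mul(add(Z, mul(SZ, SZ)), add(SSSZ, Z))), add(add(Z, Z), mul(Z, Z))))))))
  →25  S(S(S(S(S(add(add(S(add(Z, Z)), mul(add(Z, mul(SZ, SZ)), add(SSSZ, Z))), add(add(Z, Z), mul(Z, Z))))))))
  →26  S(S(S(S(S(add(S(add(add(Z, Z), mul(add(Z, mul(SZ, SZ)), add(SSSZ, Z)))), add(add(Z, Z), mul(Z, Z))))))))
  →27  S(S(S(S(S(S(add(add(add(Z, Z), mul(add(Z, mul(SZ, SZ)), add(SSSZ, Z))), add(add(Z, Z), mul(Z, Z)))))))))
  →28  S(S(S(S(S(S(add(add(Z, mul(add(Z, mul(SZ, SZ)), add(SSSZ, Z))), add(add(Z, Z), mul(Z, Z)))))))))
  →29  S(S(S(S(S(S(add(mul(add(Z, mul(SZ, SZ)), add(SSSZ, Z)), add(add(Z, Z), mul(Z, Z)))))))))
  →30  S(S(S(S(S(S(add(mul(mul(SZ, SZ), add(SSSZ, Z)), add(add(Z, Z), mul(Z, Z)))))))))
  →31  S(S(S(S(S(S(add(mul(add(SZ, mul(Z, SZ)), add(SSSZ, Z)), add(add(Z, Z), mul(Z, Z)))))))))
  →32  S(S(S(S(S(S(add(mul(S(add(Z, mul(Z, SZ))), add(SSSZ, Z)), add(add(Z, Z), mul(Z, Z)))))))))
  →33  S(S(S(S(S(S(add(add(add(SSSZ, Z), mul(add(Z, mul(Z, SZ)), add(SSSZ, Z))), add(add(Z, Z), mul(Z, Z)))))))))
  →34  S(S(S(S(S(S(add(add(S(add(SSZ, Z)), mul(add(Z, mul(Z, SZ)), add(SSSZ, Z))), add(add(Z, Z), mul(Z, Z)))))))))
  →35  S(S(S(S(S(S(add(S(add(add(SSZ, Z), mul(add(Z, mul(Z, SZ)), add(SSSZ, Z)))), add(add(Z, Z), mul(Z, Z)))))))))
  →36  S(S(S(S(S(S(S(add(add(add(SSZ, Z), mul(add(Z, mul(Z, SZ)), add(SSSZ, Z))), add(add(Z, Z), mul(Z, Z))))))))))
  →37  S(S(S(S(S(S(S(add(add(S(add(SZ, Z)), mul(add(Z, mul(Z, SZ)), add(SSSZ, Z))), add(add(Z, Z), mul(Z, Z))))))))))
  →38  S(S(S(S(S(S(S(add(S(add(add(SZ, Z), mul(add(Z, mul(Z, SZ)), add(SSSZ, Z)))), add(add(Z, Z), mul(Z, Z))))))))))
  →39  S(S(S(S(S(S(S(S(add(add(add(SZ, Z), mul(add(Z, mul(Z, SZ)), add(SSSZ, Z))), add(add(Z, Z), mul(Z, Z)))))))))))
  →40  S(S(S(S(S(S(S(S(add(add(S(add(Z, Z)), mul(add(Z, mul(Z, SZ)), add(SSSZ, Z))), add(add(Z, Z), mul(Z, Z)))))))))))
  →41  S(S(S(S(S(S(S(S(add(S(add(add(Z, Z), mul(add(Z, mul(Z, SZ)), add(SSSZ, Z)))), add(add(Z, Z), mul(Z, Z)))))))))))
  →42  S(S(S(S(S(S(S(S(S(add(add(add(Z, Z), mul(add(Z, mul(Z, SZ)), add(SSSZ, Z))), add(add(Z, Z), mul(Z, Z))))))))))))
  →43  S(S(S(S(S(S(S(S(S(add(add(Z, mul(add(Z, mul(Z, SZ)), add(SSSZ, Z))), add(add(Z, Z), mul(Z, Z))))))))))))
  →44  S(S(S(S(S(S(S(S(S(add(mul(add(Z, mul(Z, SZ)), add(SSSZ, Z)), add(add(Z, Z), mul(Z, Z))))))))))))
  →45  S(S(S(S(S(S(S(S(S(add(mul(mul(Z, SZ), add(SSSZ, Z)), add(add(Z, Z), mul(Z, Z))))))))))))
  →46  S(S(S(S(S(S(S(S(S(add(mul(Z, add(SSSZ, Z)), add(add(Z, Z), mul(Z, Z))))))))))))
  →47  S(S(S(S(S(S(S(S(S(add(Z, add(add(Z, Z), mul(Z, Z))))))))))))
  →48  S(S(S(S(S(S(S(S(S(add(add(Z, Z), mul(Z, Z)))))))))))
  →49  S(S(S(S(S(S(S(S(S(add(Z, mul(Z, Z)))))))))))
  →50  S(S(S(S(S(S(S(S(S(mul(Z, Z))))))))))
  →51  S^9(Z)

Answer: normal form = S^9(Z)  (in 51 steps)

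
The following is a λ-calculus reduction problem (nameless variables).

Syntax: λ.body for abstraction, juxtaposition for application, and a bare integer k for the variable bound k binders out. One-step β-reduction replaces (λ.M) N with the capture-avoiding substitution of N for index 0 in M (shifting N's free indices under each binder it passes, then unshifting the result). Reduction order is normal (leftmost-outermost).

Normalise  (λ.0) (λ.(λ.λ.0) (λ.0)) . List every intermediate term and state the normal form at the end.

  start: (λ.0) (λ.(λ.λ.0) (λ.0))
  [1] λ.(λ.λ.0) (λ.0)
  [2] λ.λ.0

Answer: normal form = λ.λ.0  (in 2 steps)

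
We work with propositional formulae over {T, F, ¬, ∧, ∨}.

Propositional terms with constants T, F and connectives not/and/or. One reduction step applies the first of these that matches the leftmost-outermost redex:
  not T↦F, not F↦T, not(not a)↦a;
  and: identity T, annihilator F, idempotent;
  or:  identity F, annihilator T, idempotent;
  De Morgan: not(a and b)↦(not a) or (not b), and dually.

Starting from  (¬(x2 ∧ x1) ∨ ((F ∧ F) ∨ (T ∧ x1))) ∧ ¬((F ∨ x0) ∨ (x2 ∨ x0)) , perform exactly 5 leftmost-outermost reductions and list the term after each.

  start: (¬(x2 ∧ x1) ∨ ((F ∧ F) ∨ (T ∧ x1))) ∧ ¬((F ∨ x0) ∨ (x2 ∨ x0))
  →1  ((¬x2 ∨ ¬x1) ∨ ((F ∧ F) ∨ (T ∧ x1))) ∧ ¬((F ∨ x0) ∨ (x2 ∨ x0))
  →2  ((¬x2 ∨ ¬x1) ∨ (F ∨ (T ∧ x1))) ∧ ¬((F ∨ x0) ∨ (x2 ∨ x0))
  →3  ((¬x2 ∨ ¬x1) ∨ (T ∧ x1)) ∧ ¬((F ∨ x0) ∨ (x2 ∨ x0))
  →4  ((¬x2 ∨ ¬x1) ∨ x1) ∧ ¬((F ∨ x0) ∨ (x2 ∨ x0))
  →5  ((¬x2 ∨ ¬x1) ∨ x1) ∧ (¬(F ∨ x0) ∧ ¬(x2 ∨ x0))

Answer: after 5 steps: ((¬x2 ∨ ¬x1) ∨ x1) ∧ (¬(F ∨ x0) ∧ ¬(x2 ∨ x0))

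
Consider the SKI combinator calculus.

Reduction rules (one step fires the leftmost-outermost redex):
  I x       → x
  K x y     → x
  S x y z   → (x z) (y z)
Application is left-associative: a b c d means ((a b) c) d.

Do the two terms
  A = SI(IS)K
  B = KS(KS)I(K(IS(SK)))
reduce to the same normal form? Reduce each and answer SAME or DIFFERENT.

Answer: DIFFERENT — A ⇓ K(SK), B ⇓ SI(K(S(SK)))

Derivation:
Term A:
  start: SI(IS)K
  →1  IK(ISK)
  →2  K(ISK)
  →3  K(SK)

Term B:
  start: KS(KS)I(K(IS(SK)))
  →1  SI(K(IS(SK)))
  →2  SI(K(S(SK)))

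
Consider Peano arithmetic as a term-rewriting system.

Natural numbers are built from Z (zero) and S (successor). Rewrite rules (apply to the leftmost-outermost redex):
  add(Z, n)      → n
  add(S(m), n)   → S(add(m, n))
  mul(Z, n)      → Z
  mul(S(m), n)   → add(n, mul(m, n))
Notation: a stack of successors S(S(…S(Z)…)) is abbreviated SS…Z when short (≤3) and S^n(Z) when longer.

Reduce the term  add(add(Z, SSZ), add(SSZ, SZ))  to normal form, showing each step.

  start: add(add(Z, SSZ), add(SSZ, SZ))
  step 1: add(SSZ, add(SSZ, SZ))
  step 2: S(add(SZ, add(SSZ, SZ)))
  step 3: S(S(add(Z, add(SSZ, SZ))))
  step 4: S(S(add(SSZ, SZ)))
  step 5: S(S(S(add(SZ, SZ))))
  step 6: S(S(S(S(add(Z, SZ)))))
  step 7: S^5(Z)

Answer: normal form = S^5(Z)  (in 7 steps)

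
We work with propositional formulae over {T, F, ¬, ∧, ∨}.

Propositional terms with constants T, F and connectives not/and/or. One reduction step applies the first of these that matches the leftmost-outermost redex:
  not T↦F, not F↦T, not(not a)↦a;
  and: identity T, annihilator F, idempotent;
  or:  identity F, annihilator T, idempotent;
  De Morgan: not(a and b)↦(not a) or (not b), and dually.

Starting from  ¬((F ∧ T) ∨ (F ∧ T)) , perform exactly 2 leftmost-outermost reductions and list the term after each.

  start: ¬((F ∧ T) ∨ (F ∧ T))
  step 1: ¬(F ∧ T) ∧ ¬(F ∧ T)
  step 2: ¬(F ∧ T)

Answer: after 2 steps: ¬(F ∧ T)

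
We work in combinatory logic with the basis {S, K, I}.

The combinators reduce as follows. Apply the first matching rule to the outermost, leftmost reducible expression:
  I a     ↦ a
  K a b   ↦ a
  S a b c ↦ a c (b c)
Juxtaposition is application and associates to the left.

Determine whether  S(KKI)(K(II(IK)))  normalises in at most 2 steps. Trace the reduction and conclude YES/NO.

  start: S(KKI)(K(II(IK)))
  →1  SK(K(II(IK)))
  →2  SK(K(I(IK)))

Answer: NO — after 2 steps the term is SK(K(I(IK))), not yet normal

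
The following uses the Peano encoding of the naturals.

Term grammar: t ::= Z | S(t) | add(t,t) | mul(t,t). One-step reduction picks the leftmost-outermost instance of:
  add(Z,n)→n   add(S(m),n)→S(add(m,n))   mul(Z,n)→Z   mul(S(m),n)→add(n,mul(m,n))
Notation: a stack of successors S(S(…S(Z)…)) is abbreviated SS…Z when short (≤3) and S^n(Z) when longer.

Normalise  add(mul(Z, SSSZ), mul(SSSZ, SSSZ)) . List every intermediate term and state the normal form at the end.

Answer: normal form = S^9(Z)  (in 18 steps)

Working:
  start: add(mul(Z, SSSZ), mul(SSSZ, SSSZ))
  [1] add(Z, mul(SSSZ, SSSZ))
  [2] mul(SSSZ, SSSZ)
  [3] add(SSSZ, mul(SSZ, SSSZ))
  [4] S(add(SSZ, mul(SSZ, SSSZ)))
  [5] S(S(add(SZ, mul(SSZ, SSSZ))))
  [6] S(S(S(add(Z, mul(SSZ, SSSZ)))))
  [7] S(S(S(mul(SSZ, SSSZ))))
  [8] S(S(S(add(SSSZ, mul(SZ, SSSZ)))))
  [9] S(S(S(S(add(SSZ, mul(SZ, SSSZ))))))
  [10] S(S(S(S(S(add(SZ, mul(SZ, SSSZ)))))))
  [11] S(S(S(S(S(S(add(Z, mul(SZ, SSSZ))))))))
  [12] S(S(S(S(S(S(mul(SZ, SSSZ)))))))
  [13] S(S(S(S(S(S(add(SSSZ, mul(Z, SSSZ))))))))
  [14] S(S(S(S(S(S(S(add(SSZ, mul(Z, SSSZ)))))))))
  [15] S(S(S(S(S(S(S(S(add(SZ, mul(Z, SSSZ))))))))))
  [16] S(S(S(S(S(S(S(S(S(add(Z, mul(Z, SSSZ)))))))))))
  [17] S(S(S(S(S(S(S(S(S(mul(Z, SSSZ))))))))))
  [18] S^9(Z)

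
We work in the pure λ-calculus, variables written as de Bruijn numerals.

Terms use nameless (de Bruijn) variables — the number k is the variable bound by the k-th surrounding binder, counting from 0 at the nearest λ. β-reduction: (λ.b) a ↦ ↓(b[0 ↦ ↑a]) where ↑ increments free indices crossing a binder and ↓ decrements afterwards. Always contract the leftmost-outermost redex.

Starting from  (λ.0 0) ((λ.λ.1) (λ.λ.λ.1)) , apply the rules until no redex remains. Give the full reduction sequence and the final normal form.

Answer: normal form = λ.λ.λ.1  (in 3 steps)

Working:
  start: (λ.0 0) ((λ.λ.1) (λ.λ.λ.1))
  →1  (λ.λ.1) (λ.λ.λ.1) ((λ.λ.1) (λ.λ.λ.1))
  →2  (λ.λ.λ.λ.1) ((λ.λ.1) (λ.λ.λ.1))
  →3  λ.λ.λ.1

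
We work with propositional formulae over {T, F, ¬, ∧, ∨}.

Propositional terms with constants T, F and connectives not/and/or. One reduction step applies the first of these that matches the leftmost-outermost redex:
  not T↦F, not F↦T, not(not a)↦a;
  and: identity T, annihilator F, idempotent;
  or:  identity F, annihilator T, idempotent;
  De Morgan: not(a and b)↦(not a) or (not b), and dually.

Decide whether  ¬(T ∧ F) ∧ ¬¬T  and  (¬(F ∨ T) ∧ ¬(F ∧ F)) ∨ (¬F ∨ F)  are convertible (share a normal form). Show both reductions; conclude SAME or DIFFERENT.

Answer: SAME — A ⇓ T, B ⇓ T

Working:
Term A:
  start: ¬(T ∧ F) ∧ ¬¬T
  [1] (¬T ∨ ¬F) ∧ ¬¬T
  [2] (F ∨ ¬F) ∧ ¬¬T
  [3] ¬F ∧ ¬¬T
  [4] T ∧ ¬¬T
  [5] ¬¬T
  [6] T

Term B:
  start: (¬(F ∨ T) ∧ ¬(F ∧ F)) ∨ (¬F ∨ F)
  [1] ((¬F ∧ ¬T) ∧ ¬(F ∧ F)) ∨ (¬F ∨ F)
  [2] ((T ∧ ¬T) ∧ ¬(F ∧ F)) ∨ (¬F ∨ F)
  [3] (¬T ∧ ¬(F ∧ F)) ∨ (¬F ∨ F)
  [4] (F ∧ ¬(F ∧ F)) ∨ (¬F ∨ F)
  [5] F ∨ (¬F ∨ F)
  [6] ¬F ∨ F
  [7] ¬F
  [8] T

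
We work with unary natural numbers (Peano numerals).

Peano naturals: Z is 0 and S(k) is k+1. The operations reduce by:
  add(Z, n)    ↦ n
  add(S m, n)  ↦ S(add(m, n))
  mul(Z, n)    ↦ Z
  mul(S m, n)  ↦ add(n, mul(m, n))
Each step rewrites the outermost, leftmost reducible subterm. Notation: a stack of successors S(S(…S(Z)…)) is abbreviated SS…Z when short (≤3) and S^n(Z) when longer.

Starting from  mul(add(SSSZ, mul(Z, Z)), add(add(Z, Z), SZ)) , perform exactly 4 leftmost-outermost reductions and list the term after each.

  start: mul(add(SSSZ, mul(Z, Z)), add(add(Z, Z), SZ))
  →1  mul(S(add(SSZ, mul(Z, Z))), add(add(Z, Z), SZ))
  →2  add(add(add(Z, Z), SZ), mul(add(SSZ, mul(Z, Z)), add(add(Z, Z), SZ)))
  →3  add(add(Z, SZ), mul(add(SSZ, mul(Z, Z)), add(add(Z, Z), SZ)))
  →4  add(SZ, mul(add(SSZ, mul(Z, Z)), add(add(Z, Z), SZ)))

Answer: after 4 steps: add(SZ, mul(add(SSZ, mul(Z, Z)), add(add(Z, Z), SZ)))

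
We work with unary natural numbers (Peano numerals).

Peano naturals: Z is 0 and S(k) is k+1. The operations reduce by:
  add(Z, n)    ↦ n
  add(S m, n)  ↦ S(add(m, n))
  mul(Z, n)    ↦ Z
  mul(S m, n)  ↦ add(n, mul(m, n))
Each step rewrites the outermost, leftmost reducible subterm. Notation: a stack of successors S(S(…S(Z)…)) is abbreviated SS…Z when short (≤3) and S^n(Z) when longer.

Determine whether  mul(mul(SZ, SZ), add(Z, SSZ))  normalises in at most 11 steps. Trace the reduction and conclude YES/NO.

Answer: YES — reaches normal form SSZ in 10 ≤ 11 steps

Derivation:
  start: mul(mul(SZ, SZ), add(Z, SSZ))
  [1] mul(add(SZ, mul(Z, SZ)), add(Z, SSZ))
  [2] mul(S(add(Z, mul(Z, SZ))), add(Z, SSZ))
  [3] add(add(Z, SSZ), mul(add(Z, mul(Z, SZ)), add(Z, SSZ)))
  [4] add(SSZ, mul(add(Z, mul(Z, SZ)), add(Z, SSZ)))
  [5] S(add(SZ, mul(add(Z, mul(Z, SZ)), add(Z, SSZ))))
  [6] S(S(add(Z, mul(add(Z, mul(Z, SZ)), add(Z, SSZ)))))
  [7] S(S(mul(add(Z, mul(Z, SZ)), add(Z, SSZ))))
  [8] S(S(mul(mul(Z, SZ), add(Z, SSZ))))
  [9] S(S(mul(Z, add(Z, SSZ))))
  [10] SSZ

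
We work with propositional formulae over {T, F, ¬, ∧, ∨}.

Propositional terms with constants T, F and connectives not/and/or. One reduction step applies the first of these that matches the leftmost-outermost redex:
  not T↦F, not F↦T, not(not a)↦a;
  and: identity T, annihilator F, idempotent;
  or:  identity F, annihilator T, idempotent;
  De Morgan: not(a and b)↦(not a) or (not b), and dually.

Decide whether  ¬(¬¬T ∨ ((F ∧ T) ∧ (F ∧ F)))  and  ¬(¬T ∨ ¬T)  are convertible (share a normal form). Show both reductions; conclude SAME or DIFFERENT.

Term A:
  start: ¬(¬¬T ∨ ((F ∧ T) ∧ (F ∧ F)))
  →1  ¬¬¬T ∧ ¬((F ∧ T) ∧ (F ∧ F))
  →2  ¬T ∧ ¬((F ∧ T) ∧ (F ∧ F))
  →3  F ∧ ¬((F ∧ T) ∧ (F ∧ F))
  →4  F

Term B:
  start: ¬(¬T ∨ ¬T)
  →1  ¬¬T ∧ ¬¬T
  →2  ¬¬T
  →3  T

Answer: DIFFERENT — A ⇓ F, B ⇓ T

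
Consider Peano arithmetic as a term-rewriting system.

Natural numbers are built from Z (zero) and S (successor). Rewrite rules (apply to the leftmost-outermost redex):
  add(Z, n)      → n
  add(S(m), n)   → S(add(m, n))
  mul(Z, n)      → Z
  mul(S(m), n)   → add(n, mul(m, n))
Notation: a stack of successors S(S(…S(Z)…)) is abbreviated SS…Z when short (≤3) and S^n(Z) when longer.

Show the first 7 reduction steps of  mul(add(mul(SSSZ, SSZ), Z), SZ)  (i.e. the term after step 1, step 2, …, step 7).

  start: mul(add(mul(SSSZ, SSZ), Z), SZ)
  [1] mul(add(add(SSZ, mul(SSZ, SSZ)), Z), SZ)
  [2] mul(add(S(add(SZ, mul(SSZ, SSZ))), Z), SZ)
  [3] mul(S(add(add(SZ, mul(SSZ, SSZ)), Z)), SZ)
  [4] add(SZ, mul(add(add(SZ, mul(SSZ, SSZ)), Z), SZ))
  [5] S(add(Z, mul(add(add(SZ, mul(SSZ, SSZ)), Z), SZ)))
  [6] S(mul(add(add(SZ, mul(SSZ, SSZ)), Z), SZ))
  [7] S(mul(add(S(add(Z, mul(SSZ, SSZ))), Z), SZ))

Answer: after 7 steps: S(mul(add(S(add(Z, mul(SSZ, SSZ))), Z), SZ))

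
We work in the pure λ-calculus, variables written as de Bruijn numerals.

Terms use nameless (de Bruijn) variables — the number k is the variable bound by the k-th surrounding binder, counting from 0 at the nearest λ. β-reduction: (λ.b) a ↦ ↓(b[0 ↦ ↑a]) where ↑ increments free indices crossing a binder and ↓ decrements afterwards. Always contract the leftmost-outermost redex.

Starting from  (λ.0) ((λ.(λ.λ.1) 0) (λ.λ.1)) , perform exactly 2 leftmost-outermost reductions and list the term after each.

  start: (λ.0) ((λ.(λ.λ.1) 0) (λ.λ.1))
  →1  (λ.(λ.λ.1) 0) (λ.λ.1)
  →2  (λ.λ.1) (λ.λ.1)

Answer: after 2 steps: (λ.λ.1) (λ.λ.1)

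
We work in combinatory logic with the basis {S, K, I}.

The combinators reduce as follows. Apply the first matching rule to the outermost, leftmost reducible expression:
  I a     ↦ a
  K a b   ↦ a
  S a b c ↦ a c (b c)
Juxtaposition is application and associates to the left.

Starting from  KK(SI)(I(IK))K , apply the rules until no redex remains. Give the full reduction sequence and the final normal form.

  start: KK(SI)(I(IK))K
  →1  K(I(IK))K
  →2  I(IK)
  →3  IK
  →4  K

Answer: normal form = K  (in 4 steps)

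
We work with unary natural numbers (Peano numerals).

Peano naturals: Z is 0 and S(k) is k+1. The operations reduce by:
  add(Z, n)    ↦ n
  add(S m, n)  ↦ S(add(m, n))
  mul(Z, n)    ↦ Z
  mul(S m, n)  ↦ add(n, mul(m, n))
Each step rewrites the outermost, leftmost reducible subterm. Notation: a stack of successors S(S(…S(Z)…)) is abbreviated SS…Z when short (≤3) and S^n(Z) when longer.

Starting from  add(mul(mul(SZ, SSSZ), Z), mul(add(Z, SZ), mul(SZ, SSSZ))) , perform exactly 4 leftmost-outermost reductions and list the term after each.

Answer: after 4 steps: add(mul(add(SSZ, mul(Z, SSSZ)), Z), mul(add(Z, SZ), mul(SZ, SSSZ)))

Working:
  start: add(mul(mul(SZ, SSSZ), Z), mul(add(Z, SZ), mul(SZ, SSSZ)))
  [1] add(mul(add(SSSZ, mul(Z, SSSZ)), Z), mul(add(Z, SZ), mul(SZ, SSSZ)))
  [2] add(mul(S(add(SSZ, mul(Z, SSSZ))), Z), mul(add(Z, SZ), mul(SZ, SSSZ)))
  [3] add(add(Z, mul(add(SSZ, mul(Z, SSSZ)), Z)), mul(add(Z, SZ), mul(SZ, SSSZ)))
  [4] add(mul(add(SSZ, mul(Z, SSSZ)), Z), mul(add(Z, SZ), mul(SZ, SSSZ)))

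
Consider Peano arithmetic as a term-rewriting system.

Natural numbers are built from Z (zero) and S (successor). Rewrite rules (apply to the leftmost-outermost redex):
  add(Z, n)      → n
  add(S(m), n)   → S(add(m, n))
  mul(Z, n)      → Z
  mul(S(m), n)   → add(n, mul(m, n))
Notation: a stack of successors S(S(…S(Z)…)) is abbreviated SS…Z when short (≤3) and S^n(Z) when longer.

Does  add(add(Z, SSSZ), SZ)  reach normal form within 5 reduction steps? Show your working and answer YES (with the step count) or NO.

Answer: YES — reaches normal form S^4(Z) in 5 ≤ 5 steps

Derivation:
  start: add(add(Z, SSSZ), SZ)
  →1  add(SSSZ, SZ)
  →2  S(add(SSZ, SZ))
  →3  S(S(add(SZ, SZ)))
  →4  S(S(S(add(Z, SZ))))
  →5  S^4(Z)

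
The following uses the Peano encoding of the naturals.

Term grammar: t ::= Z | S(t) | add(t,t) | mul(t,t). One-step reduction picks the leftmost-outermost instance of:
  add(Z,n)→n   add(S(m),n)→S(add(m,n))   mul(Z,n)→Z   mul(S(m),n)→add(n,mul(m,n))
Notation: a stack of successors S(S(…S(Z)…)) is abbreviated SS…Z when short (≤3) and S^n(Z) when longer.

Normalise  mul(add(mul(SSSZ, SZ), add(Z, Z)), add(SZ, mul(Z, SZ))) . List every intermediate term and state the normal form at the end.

Answer: normal form = SSSZ  (in 34 steps)

Working:
  start: mul(add(mul(SSSZ, SZ), add(Z, Z)), add(SZ, mul(Z, SZ)))
  [1] mul(add(add(SZ, mul(SSZ, SZ)), add(Z, Z)), add(SZ, mul(Z, SZ)))
  [2] mul(add(S(add(Z, mul(SSZ, SZ))), add(Z, Z)), add(SZ, mul(Z, SZ)))
  [3] mul(S(add(add(Z, mul(SSZ, SZ)), add(Z, Z))), add(SZ, mul(Z, SZ)))
  [4] add(add(SZ, mul(Z, SZ)), mul(add(add(Z, mul(SSZ, SZ)), add(Z, Z)), add(SZ, mul(Z, SZ))))
  [5] add(S(add(Z, mul(Z, SZ))), mul(add(add(Z, mul(SSZ, SZ)), add(Z, Z)), add(SZ, mul(Z, SZ))))
  [6] S(add(add(Z, mul(Z, SZ)), mul(add(add(Z, mul(SSZ, SZ)), add(Z, Z)), add(SZ, mul(Z, SZ)))))
  [7] S(add(mul(Z, SZ), mul(add(add(Z, mul(SSZ, SZ)), add(Z, Z)), add(SZ, mul(Z, SZ)))))
  [8] S(add(Z, mul(add(add(Z, mul(SSZ, SZ)), add(Z, Z)), add(SZ, mul(Z, SZ)))))
  [9] S(mul(add(add(Z, mul(SSZ, SZ)), add(Z, Z)), add(SZ, mul(Z, SZ))))
  [10] S(mul(add(mul(SSZ, SZ), add(Z, Z)), add(SZ, mul(Z, SZ))))
  [11] S(mul(add(add(SZ, mul(SZ, SZ)), add(Z, Z)), add(SZ, mul(Z, SZ))))
  [12] S(mul(add(S(add(Z, mul(SZ, SZ))), add(Z, Z)), add(SZ, mul(Z, SZ))))
  [13] S(mul(S(add(add(Z, mul(SZ, SZ)), add(Z, Z))), add(SZ, mul(Z, SZ))))
  [14] S(add(add(SZ, mul(Z, SZ)), mul(add(add(Z, mul(SZ, SZ)), add(Z, Z)), add(SZ, mul(Z, SZ)))))
  [15] S(add(S(add(Z, mul(Z, SZ))), mul(add(add(Z, mul(SZ, SZ)), add(Z, Z)), add(SZ, mul(Z, SZ)))))
  [16] S(S(add(add(Z, mul(Z, SZ)), mul(add(add(Z, mul(SZ, SZ)), add(Z, Z)), add(SZ, mul(Z, SZ))))))
  [17] S(S(add(mul(Z, SZ), mul(add(add(Z, mul(SZ, SZ)), add(Z, Z)), add(SZ, mul(Z, SZ))))))
  [18] S(S(add(Z, mul(add(add(Z, mul(SZ, SZ)), add(Z, Z)), add(SZ, mul(Z, SZ))))))
  [19] S(S(mul(add(add(Z, mul(SZ, SZ)), add(Z, Z)), add(SZ, mul(Z, SZ)))))
  [20] S(S(mul(add(mul(SZ, SZ), add(Z, Z)), add(SZ, mul(Z, SZ)))))
  [21] S(S(mul(add(add(SZ, mul(Z, SZ)), add(Z, Z)), add(SZ, mul(Z, SZ)))))
  [22] S(S(mul(add(S(add(Z, mul(Z, SZ))), add(Z, Z)), add(SZ, mul(Z, SZ)))))
  [23] S(S(mul(S(add(add(Z, mul(Z, SZ)), add(Z, Z))), add(SZ, mul(Z, SZ)))))
  [24] S(S(add(add(SZ, mul(Z, SZ)), mul(add(add(Z, mul(Z, SZ)), add(Z, Z)), add(SZ, mul(Z, SZ))))))
  [25] S(S(add(S(add(Z, mul(Z, SZ))), mul(add(add(Z, mul(Z, SZ)), add(Z, Z)), add(SZ, mul(Z, SZ))))))
  [26] S(S(S(add(add(Z, mul(Z, SZ)), mul(add(add(Z, mul(Z, SZ)), add(Z, Z)), add(SZ, mul(Z, SZ)))))))
  [27] S(S(S(add(mul(Z, SZ), mul(add(add(Z, mul(Z, SZ)), add(Z, Z)), add(SZ, mul(Z, SZ)))))))
  [28] S(S(S(add(Z, mul(add(add(Z, mul(Z, SZ)), add(Z, Z)), add(SZ, mul(Z, SZ)))))))
  [29] S(S(S(mul(add(add(Z, mul(Z, SZ)), add(Z, Z)), add(SZ, mul(Z, SZ))))))
  [30] S(S(S(mul(add(mul(Z, SZ), add(Z, Z)), add(SZ, mul(Z, SZ))))))
  [31] S(S(S(mul(add(Z, add(Z, Z)), add(SZ, mul(Z, SZ))))))
  [32] S(S(S(mul(add(Z, Z), add(SZ, mul(Z, SZ))))))
  [33] S(S(S(mul(Z, add(SZ, mul(Z, SZ))))))
  [34] SSSZ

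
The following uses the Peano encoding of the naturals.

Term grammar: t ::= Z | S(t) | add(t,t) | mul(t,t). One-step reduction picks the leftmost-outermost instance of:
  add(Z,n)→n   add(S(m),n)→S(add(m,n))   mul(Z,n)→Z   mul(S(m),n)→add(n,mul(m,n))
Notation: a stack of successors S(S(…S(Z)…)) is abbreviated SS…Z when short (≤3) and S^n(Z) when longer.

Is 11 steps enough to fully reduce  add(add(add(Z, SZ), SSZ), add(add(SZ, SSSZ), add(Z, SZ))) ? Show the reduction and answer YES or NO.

  start: add(add(add(Z, SZ), SSZ), add(add(SZ, SSSZ), add(Z, SZ)))
  step 1: add(add(SZ, SSZ), add(add(SZ, SSSZ), add(Z, SZ)))
  step 2: add(S(add(Z, SSZ)), add(add(SZ, SSSZ), add(Z, SZ)))
  step 3: S(add(add(Z, SSZ), add(add(SZ, SSSZ), add(Z, SZ))))
  step 4: S(add(SSZ, add(add(SZ, SSSZ), add(Z, SZ))))
  step 5: S(S(add(SZ, add(add(SZ, SSSZ), add(Z, SZ)))))
  step 6: S(S(S(add(Z, add(add(SZ, SSSZ), add(Z, SZ))))))
  step 7: S(S(S(add(add(SZ, SSSZ), add(Z, SZ)))))
  step 8: S(S(S(add(S(add(Z, SSSZ)), add(Z, SZ)))))
  step 9: S(S(S(S(add(add(Z, SSSZ), add(Z, SZ))))))
  step 10: S(S(S(S(add(SSSZ, add(Z, SZ))))))
  step 11: S(S(S(S(S(add(SSZ, add(Z, SZ)))))))

Answer: NO — after 11 steps the term is S(S(S(S(S(add(SSZ, add(Z, SZ))))))), not yet normal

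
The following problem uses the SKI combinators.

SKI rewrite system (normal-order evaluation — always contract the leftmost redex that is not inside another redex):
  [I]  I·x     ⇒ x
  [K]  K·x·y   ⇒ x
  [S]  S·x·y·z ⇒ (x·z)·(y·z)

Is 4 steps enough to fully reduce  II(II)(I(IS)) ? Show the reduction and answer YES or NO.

  start: II(II)(I(IS))
  [1] I(II)(I(IS))
  [2] II(I(IS))
  [3] I(I(IS))
  [4] I(IS)

Answer: NO — after 4 steps the term is I(IS), not yet normal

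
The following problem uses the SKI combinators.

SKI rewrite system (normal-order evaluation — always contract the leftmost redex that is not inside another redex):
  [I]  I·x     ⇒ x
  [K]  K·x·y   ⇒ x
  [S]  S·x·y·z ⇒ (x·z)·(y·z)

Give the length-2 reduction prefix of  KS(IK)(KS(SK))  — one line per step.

  start: KS(IK)(KS(SK))
  →1  S(KS(SK))
  →2  SS

Answer: after 2 steps: SS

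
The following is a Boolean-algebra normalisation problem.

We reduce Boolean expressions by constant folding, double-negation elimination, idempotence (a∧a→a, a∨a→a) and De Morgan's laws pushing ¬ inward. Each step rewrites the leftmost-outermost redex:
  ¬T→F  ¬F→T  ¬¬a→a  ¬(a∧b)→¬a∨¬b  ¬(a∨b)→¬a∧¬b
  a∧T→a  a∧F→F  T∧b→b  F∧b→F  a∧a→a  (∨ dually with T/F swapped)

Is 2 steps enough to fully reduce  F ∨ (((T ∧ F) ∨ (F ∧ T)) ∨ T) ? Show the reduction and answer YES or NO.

Answer: YES — reaches normal form T in 2 ≤ 2 steps

Reduction:
  start: F ∨ (((T ∧ F) ∨ (F ∧ T)) ∨ T)
  →1  ((T ∧ F) ∨ (F ∧ T)) ∨ T
  →2  T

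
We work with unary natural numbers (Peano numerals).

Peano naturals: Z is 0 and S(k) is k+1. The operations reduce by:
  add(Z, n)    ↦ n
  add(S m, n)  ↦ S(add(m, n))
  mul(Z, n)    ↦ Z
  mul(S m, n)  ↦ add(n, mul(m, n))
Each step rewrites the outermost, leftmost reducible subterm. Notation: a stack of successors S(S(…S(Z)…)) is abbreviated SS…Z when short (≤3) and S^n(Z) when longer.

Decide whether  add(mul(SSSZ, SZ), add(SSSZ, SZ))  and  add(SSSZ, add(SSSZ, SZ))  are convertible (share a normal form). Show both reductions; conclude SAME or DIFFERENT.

Term A:
  start: add(mul(SSSZ, SZ), add(SSSZ, SZ))
  [1] add(add(SZ, mul(SSZ, SZ)), add(SSSZ, SZ))
  [2] add(S(add(Z, mul(SSZ, SZ))), add(SSSZ, SZ))
  [3] S(add(add(Z, mul(SSZ, SZ)), add(SSSZ, SZ)))
  [4] S(add(mul(SSZ, SZ), add(SSSZ, SZ)))
  [5] S(add(add(SZ, mul(SZ, SZ)), add(SSSZ, SZ)))
  [6] S(add(S(add(Z, mul(SZ, SZ))), add(SSSZ, SZ)))
  [7] S(S(add(add(Z, mul(SZ, SZ)), add(SSSZ, SZ))))
  [8] S(S(add(mul(SZ, SZ), add(SSSZ, SZ))))
  [9] S(S(add(add(SZ, mul(Z, SZ)), add(SSSZ, SZ))))
  [10] S(S(add(S(add(Z, mul(Z, SZ))), add(SSSZ, SZ))))
  [11] S(S(S(add(add(Z, mul(Z, SZ)), add(SSSZ, SZ)))))
  [12] S(S(S(add(mul(Z, SZ), add(SSSZ, SZ)))))
  [13] S(S(S(add(Z, add(SSSZ, SZ)))))
  [14] S(S(S(add(SSSZ, SZ))))
  [15] S(S(S(S(add(SSZ, SZ)))))
  [16] S(S(S(S(S(add(SZ, SZ))))))
  [17] S(S(S(S(S(S(add(Z, SZ)))))))
  [18] S^7(Z)

Term B:
  start: add(SSSZ, add(SSSZ, SZ))
  [1] S(add(SSZ, add(SSSZ, SZ)))
  [2] S(S(add(SZ, add(SSSZ, SZ))))
  [3] S(S(S(add(Z, add(SSSZ, SZ)))))
  [4] S(S(S(add(SSSZ, SZ))))
  [5] S(S(S(S(add(SSZ, SZ)))))
  [6] S(S(S(S(S(add(SZ, SZ))))))
  [7] S(S(S(S(S(S(add(Z, SZ)))))))
  [8] S^7(Z)

Answer: SAME — A ⇓ S^7(Z), B ⇓ S^7(Z)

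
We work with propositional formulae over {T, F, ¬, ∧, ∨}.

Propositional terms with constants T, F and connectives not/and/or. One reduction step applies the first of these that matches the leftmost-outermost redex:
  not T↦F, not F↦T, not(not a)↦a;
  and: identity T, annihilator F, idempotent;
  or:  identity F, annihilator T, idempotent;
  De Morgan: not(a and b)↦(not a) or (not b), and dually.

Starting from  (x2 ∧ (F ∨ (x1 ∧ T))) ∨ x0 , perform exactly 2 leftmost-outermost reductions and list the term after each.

  start: (x2 ∧ (F ∨ (x1 ∧ T))) ∨ x0
  →1  (x2 ∧ (x1 ∧ T)) ∨ x0
  →2  (x2 ∧ x1) ∨ x0

Answer: after 2 steps: (x2 ∧ x1) ∨ x0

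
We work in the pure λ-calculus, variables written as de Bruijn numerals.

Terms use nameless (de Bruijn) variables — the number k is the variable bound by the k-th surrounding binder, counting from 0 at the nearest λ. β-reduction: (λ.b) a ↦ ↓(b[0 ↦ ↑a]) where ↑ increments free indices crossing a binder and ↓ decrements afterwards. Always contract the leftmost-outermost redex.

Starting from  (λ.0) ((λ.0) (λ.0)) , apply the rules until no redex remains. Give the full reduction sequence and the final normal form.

  start: (λ.0) ((λ.0) (λ.0))
  step 1: (λ.0) (λ.0)
  step 2: λ.0

Answer: normal form = λ.0  (in 2 steps)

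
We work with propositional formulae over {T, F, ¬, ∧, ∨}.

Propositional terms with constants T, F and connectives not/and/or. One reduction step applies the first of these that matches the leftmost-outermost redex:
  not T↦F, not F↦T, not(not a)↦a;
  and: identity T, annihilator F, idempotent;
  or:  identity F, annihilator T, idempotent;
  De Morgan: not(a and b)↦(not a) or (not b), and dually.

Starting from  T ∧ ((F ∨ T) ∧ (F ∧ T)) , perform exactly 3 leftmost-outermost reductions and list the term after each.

Answer: after 3 steps: F ∧ T

Working:
  start: T ∧ ((F ∨ T) ∧ (F ∧ T))
  →1  (F ∨ T) ∧ (F ∧ T)
  →2  T ∧ (F ∧ T)
  →3  F ∧ T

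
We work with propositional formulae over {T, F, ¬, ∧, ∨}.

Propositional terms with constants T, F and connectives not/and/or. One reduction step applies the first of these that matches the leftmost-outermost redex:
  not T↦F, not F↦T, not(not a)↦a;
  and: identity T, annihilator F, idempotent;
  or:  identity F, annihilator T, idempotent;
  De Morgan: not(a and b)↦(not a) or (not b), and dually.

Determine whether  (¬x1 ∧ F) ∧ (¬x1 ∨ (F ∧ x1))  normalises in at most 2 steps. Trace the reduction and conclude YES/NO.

  start: (¬x1 ∧ F) ∧ (¬x1 ∨ (F ∧ x1))
  [1] F ∧ (¬x1 ∨ (F ∧ x1))
  [2] F

Answer: YES — reaches normal form F in 2 ≤ 2 steps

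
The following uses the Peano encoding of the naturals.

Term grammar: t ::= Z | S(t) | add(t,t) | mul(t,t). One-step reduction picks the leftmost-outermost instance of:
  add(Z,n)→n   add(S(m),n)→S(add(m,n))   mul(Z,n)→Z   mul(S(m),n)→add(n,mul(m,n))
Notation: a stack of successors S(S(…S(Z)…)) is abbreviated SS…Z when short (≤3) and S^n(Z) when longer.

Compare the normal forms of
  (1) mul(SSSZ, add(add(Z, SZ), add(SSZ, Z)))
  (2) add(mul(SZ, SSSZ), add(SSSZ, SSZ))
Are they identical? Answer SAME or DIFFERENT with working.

Term A:
  start: mul(SSSZ, add(add(Z, SZ), add(SSZ, Z)))
  [1] add(add(add(Z, SZ), add(SSZ, Z)), mul(SSZ, add(add(Z, SZ), add(SSZ, Z))))
  [2] add(add(SZ, add(SSZ, Z)), mul(SSZ, add(add(Z, SZ), add(SSZ, Z))))
  [3] add(S(add(Z, add(SSZ, Z))), mul(SSZ, add(add(Z, SZ), add(SSZ, Z))))
  [4] S(add(add(Z, add(SSZ, Z)), mul(SSZ, add(add(Z, SZ), add(SSZ, Z)))))
  [5] S(add(add(SSZ, Z), mul(SSZ, add(add(Z, SZ), add(SSZ, Z)))))
  [6] S(add(S(add(SZ, Z)), mul(SSZ, add(add(Z, SZ), add(SSZ, Z)))))
  [7] S(S(add(add(SZ, Z), mul(SSZ, add(add(Z, SZ), add(SSZ, Z))))))
  [8] S(S(add(S(add(Z, Z)), mul(SSZ, add(add(Z, SZ), add(SSZ, Z))))))
  [9] S(S(S(add(add(Z, Z), mul(SSZ, add(add(Z, SZ), add(SSZ, Z)))))))
  [10] S(S(S(add(Z, mul(SSZ, add(add(Z, SZ), add(SSZ, Z)))))))
  [11] S(S(S(mul(SSZ, add(add(Z, SZ), add(SSZ, Z))))))
  [12] S(S(S(add(add(add(Z, SZ), add(SSZ, Z)), mul(SZ, add(add(Z, SZ), add(SSZ, Z)))))))
  [13] S(S(S(add(add(SZ, add(SSZ, Z)), mul(SZ, add(add(Z, SZ), add(SSZ, Z)))))))
  [14] S(S(S(add(S(add(Z, add(SSZ, Z))), mul(SZ, add(add(Z, SZ), add(SSZ, Z)))))))
  [15] S(S(S(S(add(add(Z, add(SSZ, Z)), mul(SZ, add(add(Z, SZ), add(SSZ, Z))))))))
  [16] S(S(S(S(add(add(SSZ, Z), mul(SZ, add(add(Z, SZ), add(SSZ, Z))))))))
  [17] S(S(S(S(add(S(add(SZ, Z)), mul(SZ, add(add(Z, SZ), add(SSZ, Z))))))))
  [18] S(S(S(S(S(add(add(SZ, Z), mul(SZ, add(add(Z, SZ), add(SSZ, Z)))))))))
  [19] S(S(S(S(S(add(S(add(Z, Z)), mul(SZ, add(add(Z, SZ), add(SSZ, Z)))))))))
  [20] S(S(S(S(S(S(add(add(Z, Z), mul(SZ, add(add(Z, SZ), add(SSZ, Z))))))))))
  [21] S(S(S(S(S(S(add(Z, mul(SZ, add(add(Z, SZ), add(SSZ, Z))))))))))
  [22] S(S(S(S(S(S(mul(SZ, add(add(Z, SZ), add(SSZ, Z)))))))))
  [23] S(S(S(S(S(S(add(add(add(Z, SZ), add(SSZ, Z)), mul(Z, add(add(Z, SZ), add(SSZ, Z))))))))))
  [24] S(S(S(S(S(S(add(add(SZ, add(SSZ, Z)), mul(Z, add(add(Z, SZ), add(SSZ, Z))))))))))
  [25] S(S(S(S(S(S(add(S(add(Z, add(SSZ, Z))), mul(Z, add(add(Z, SZ), add(SSZ, Z))))))))))
  [26] S(S(S(S(S(S(S(add(add(Z, add(SSZ, Z)), mul(Z, add(add(Z, SZ), add(SSZ, Z)))))))))))
  [27] S(S(S(S(S(S(S(add(add(SSZ, Z), mul(Z, add(add(Z, SZ), add(SSZ, Z)))))))))))
  [28] S(S(S(S(S(S(S(add(S(add(SZ, Z)), mul(Z, add(add(Z, SZ), add(SSZ, Z)))))))))))
  [29] S(S(S(S(S(S(S(S(add(add(SZ, Z), mul(Z, add(add(Z, SZ), add(SSZ, Z))))))))))))
  [30] S(S(S(S(S(S(S(S(add(S(add(Z, Z)), mul(Z, add(add(Z, SZ), add(SSZ, Z))))))))))))
  [31] S(S(S(S(S(S(S(S(S(add(add(Z, Z), mul(Z, add(add(Z, SZ), add(SSZ, Z)))))))))))))
  [32] S(S(S(S(S(S(S(S(S(add(Z, mul(Z, add(add(Z, SZ), add(SSZ, Z)))))))))))))
  [33] S(S(S(S(S(S(S(S(S(mul(Z, add(add(Z, SZ), add(SSZ, Z))))))))))))
  [34] S^9(Z)

Term B:
  start: add(mul(SZ, SSSZ), add(SSSZ, SSZ))
  [1] add(add(SSSZ, mul(Z, SSSZ)), add(SSSZ, SSZ))
  [2] add(S(add(SSZ, mul(Z, SSSZ))), add(SSSZ, SSZ))
  [3] S(add(add(SSZ, mul(Z, SSSZ)), add(SSSZ, SSZ)))
  [4] S(add(S(add(SZ, mul(Z, SSSZ))), add(SSSZ, SSZ)))
  [5] S(S(add(add(SZ, mul(Z, SSSZ)), add(SSSZ, SSZ))))
  [6] S(S(add(S(add(Z, mul(Z, SSSZ))), add(SSSZ, SSZ))))
  [7] S(S(S(add(add(Z, mul(Z, SSSZ)), add(SSSZ, SSZ)))))
  [8] S(S(S(add(mul(Z, SSSZ), add(SSSZ, SSZ)))))
  [9] S(S(S(add(Z, add(SSSZ, SSZ)))))
  [10] S(S(S(add(SSSZ, SSZ))))
  [11] S(S(S(S(add(SSZ, SSZ)))))
  [12] S(S(S(S(S(add(SZ, SSZ))))))
  [13] S(S(S(S(S(S(add(Z, SSZ)))))))
  [14] S^8(Z)

Answer: DIFFERENT — A ⇓ S^9(Z), B ⇓ S^8(Z)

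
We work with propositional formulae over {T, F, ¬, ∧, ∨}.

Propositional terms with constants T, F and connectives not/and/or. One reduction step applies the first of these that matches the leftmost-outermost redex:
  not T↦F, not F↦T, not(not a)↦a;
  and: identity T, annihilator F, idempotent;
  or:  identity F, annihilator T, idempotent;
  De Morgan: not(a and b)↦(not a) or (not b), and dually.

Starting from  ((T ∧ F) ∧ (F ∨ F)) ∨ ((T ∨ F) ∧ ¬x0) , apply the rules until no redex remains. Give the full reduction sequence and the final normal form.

  start: ((T ∧ F) ∧ (F ∨ F)) ∨ ((T ∨ F) ∧ ¬x0)
  [1] (F ∧ (F ∨ F)) ∨ ((T ∨ F) ∧ ¬x0)
  [2] F ∨ ((T ∨ F) ∧ ¬x0)
  [3] (T ∨ F) ∧ ¬x0
  [4] T ∧ ¬x0
  [5] ¬x0

Answer: normal form = ¬x0  (in 5 steps)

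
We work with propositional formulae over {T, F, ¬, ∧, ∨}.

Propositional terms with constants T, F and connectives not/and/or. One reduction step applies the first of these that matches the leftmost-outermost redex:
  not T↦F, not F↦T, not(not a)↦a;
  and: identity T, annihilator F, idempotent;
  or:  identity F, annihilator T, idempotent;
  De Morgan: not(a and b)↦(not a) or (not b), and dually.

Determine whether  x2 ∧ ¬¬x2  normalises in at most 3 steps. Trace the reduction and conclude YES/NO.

  start: x2 ∧ ¬¬x2
  [1] x2 ∧ x2
  [2] x2

Answer: YES — reaches normal form x2 in 2 ≤ 3 steps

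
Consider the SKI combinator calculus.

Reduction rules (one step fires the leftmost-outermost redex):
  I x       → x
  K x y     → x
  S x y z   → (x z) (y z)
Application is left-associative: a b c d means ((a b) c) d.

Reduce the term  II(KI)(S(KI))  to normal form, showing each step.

  start: II(KI)(S(KI))
  →1  I(KI)(S(KI))
  →2  KI(S(KI))
  →3  I

Answer: normal form = I  (in 3 steps)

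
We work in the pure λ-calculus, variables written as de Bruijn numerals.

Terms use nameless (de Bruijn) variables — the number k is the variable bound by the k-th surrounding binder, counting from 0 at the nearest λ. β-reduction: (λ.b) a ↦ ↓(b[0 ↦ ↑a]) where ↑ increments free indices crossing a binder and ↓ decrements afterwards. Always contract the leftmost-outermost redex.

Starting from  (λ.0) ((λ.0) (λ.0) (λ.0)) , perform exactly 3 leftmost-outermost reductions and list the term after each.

  start: (λ.0) ((λ.0) (λ.0) (λ.0))
  step 1: (λ.0) (λ.0) (λ.0)
  step 2: (λ.0) (λ.0)
  step 3: λ.0

Answer: after 3 steps: λ.0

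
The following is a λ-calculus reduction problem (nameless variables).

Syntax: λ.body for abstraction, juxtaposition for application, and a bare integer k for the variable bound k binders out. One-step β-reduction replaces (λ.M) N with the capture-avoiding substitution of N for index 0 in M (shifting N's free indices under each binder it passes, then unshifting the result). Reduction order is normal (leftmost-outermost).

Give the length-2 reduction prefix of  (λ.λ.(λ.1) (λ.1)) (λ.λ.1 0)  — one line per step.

  start: (λ.λ.(λ.1) (λ.1)) (λ.λ.1 0)
  →1  λ.(λ.1) (λ.1)
  →2  λ.0

Answer: after 2 steps: λ.0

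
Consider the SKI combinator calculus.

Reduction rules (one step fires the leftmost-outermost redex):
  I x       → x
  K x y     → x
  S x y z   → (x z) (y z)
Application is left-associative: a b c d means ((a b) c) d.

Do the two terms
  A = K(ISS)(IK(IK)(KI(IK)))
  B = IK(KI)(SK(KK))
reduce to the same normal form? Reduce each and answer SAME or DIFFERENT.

Term A:
  start: K(ISS)(IK(IK)(KI(IK)))
  step 1: ISS
  step 2: SS

Term B:
  start: IK(KI)(SK(KK))
  step 1: K(KI)(SK(KK))
  step 2: KI

Answer: DIFFERENT — A ⇓ SS, B ⇓ KI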